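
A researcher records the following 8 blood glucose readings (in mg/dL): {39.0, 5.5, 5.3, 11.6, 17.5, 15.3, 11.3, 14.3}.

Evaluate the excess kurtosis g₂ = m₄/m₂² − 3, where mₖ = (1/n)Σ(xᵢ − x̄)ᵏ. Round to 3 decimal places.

x̄ = 14.9750
Σ(xᵢ − x̄)² = 792.4150 ⇒ m₂ = 99.05188
Σ(xᵢ − x̄)⁴ = 350335.2530 ⇒ m₄ = 43791.90662
m₂² = 9811.27394
g₂ = m₄/m₂² − 3 = 4.46343 − 3 ≈ 1.463

1.463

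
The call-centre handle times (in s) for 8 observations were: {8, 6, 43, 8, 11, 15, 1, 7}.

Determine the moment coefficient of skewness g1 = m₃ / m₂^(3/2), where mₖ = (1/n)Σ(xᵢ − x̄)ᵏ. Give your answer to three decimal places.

1.853

x̄ = (8 + 6 + 43 + 8 + 11 + 15 + 1 + 7) / 8 = 12.3750
deviations (xᵢ − x̄): -4.3750, -6.3750, 30.6250, -4.3750, -1.3750, 2.6250, -11.3750, -5.3750
Σ(xᵢ − x̄)² = 1183.8750 ⇒ m₂ = 1183.8750/8 = 147.98438
Σ(xᵢ − x̄)³ = 26684.7188 ⇒ m₃ = 26684.7188/8 = 3335.58984
m₂^(3/2) = 147.98438^(1.5) = 1800.21259
g1 = m₃ / m₂^(3/2) = 3335.58984 / 1800.21259 ≈ 1.853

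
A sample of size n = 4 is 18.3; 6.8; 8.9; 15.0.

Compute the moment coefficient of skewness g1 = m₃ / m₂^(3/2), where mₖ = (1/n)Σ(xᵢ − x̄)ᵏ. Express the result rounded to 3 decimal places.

x̄ = (18.3 + 6.8 + 8.9 + 15.0) / 4 = 12.2500
deviations (xᵢ − x̄): 6.0500, -5.4500, -3.3500, 2.7500
Σ(xᵢ − x̄)² = 85.0900 ⇒ m₂ = 85.0900/4 = 21.27250
Σ(xᵢ − x̄)³ = 42.7680 ⇒ m₃ = 42.7680/4 = 10.69200
m₂^(3/2) = 21.27250^(1.5) = 98.11328
g1 = m₃ / m₂^(3/2) = 10.69200 / 98.11328 ≈ 0.109

0.109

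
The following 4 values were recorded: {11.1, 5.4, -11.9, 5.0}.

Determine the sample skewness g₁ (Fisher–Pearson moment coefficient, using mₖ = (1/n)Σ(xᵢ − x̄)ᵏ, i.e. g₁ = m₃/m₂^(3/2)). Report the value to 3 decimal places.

-0.873

x̄ = (11.1 + 5.4 - 11.9 + 5.0) / 4 = 2.4000
deviations (xᵢ − x̄): 8.7000, 3.0000, -14.3000, 2.6000
Σ(xᵢ − x̄)² = 295.9400 ⇒ m₂ = 295.9400/4 = 73.98500
Σ(xᵢ − x̄)³ = -2221.1280 ⇒ m₃ = -2221.1280/4 = -555.28200
m₂^(3/2) = 73.98500^(1.5) = 636.37853
g₁ = m₃ / m₂^(3/2) = -555.28200 / 636.37853 ≈ -0.873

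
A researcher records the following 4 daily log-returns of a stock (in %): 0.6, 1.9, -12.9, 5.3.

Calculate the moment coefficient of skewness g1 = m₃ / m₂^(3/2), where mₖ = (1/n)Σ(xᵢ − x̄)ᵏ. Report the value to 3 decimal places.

-0.939

x̄ = (0.6 + 1.9 - 12.9 + 5.3) / 4 = -1.2750
deviations (xᵢ − x̄): 1.8750, 3.1750, -11.6250, 6.5750
Σ(xᵢ − x̄)² = 191.9675 ⇒ m₂ = 191.9675/4 = 47.99188
Σ(xᵢ − x̄)³ = -1248.1706 ⇒ m₃ = -1248.1706/4 = -312.04266
m₂^(3/2) = 47.99188^(1.5) = 332.46932
g1 = m₃ / m₂^(3/2) = -312.04266 / 332.46932 ≈ -0.939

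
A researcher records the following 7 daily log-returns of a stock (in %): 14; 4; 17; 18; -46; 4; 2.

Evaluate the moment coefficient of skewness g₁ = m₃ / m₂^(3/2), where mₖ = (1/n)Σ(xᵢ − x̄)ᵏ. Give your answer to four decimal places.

-1.6643

x̄ = (14 + 4 + 17 + 18 - 46 + 4 + 2) / 7 = 1.8571
deviations (xᵢ − x̄): 12.1429, 2.1429, 15.1429, 16.1429, -47.8571, 2.1429, 0.1429
Σ(xᵢ − x̄)² = 2936.8571 ⇒ m₂ = 2936.8571/7 = 419.55102
Σ(xᵢ − x̄)³ = -100118.3265 ⇒ m₃ = -100118.3265/7 = -14302.61808
m₂^(3/2) = 419.55102^(1.5) = 8593.64032
g₁ = m₃ / m₂^(3/2) = -14302.61808 / 8593.64032 ≈ -1.6643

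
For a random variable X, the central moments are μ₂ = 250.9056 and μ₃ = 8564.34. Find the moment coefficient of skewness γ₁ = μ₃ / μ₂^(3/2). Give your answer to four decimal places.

σ = √μ₂ = √250.9056 = 15.84000
σ³ = μ₂^(3/2) = 3974.34470
γ₁ = μ₃/σ³ = 8564.34 / 3974.34470 ≈ 2.1549

2.1549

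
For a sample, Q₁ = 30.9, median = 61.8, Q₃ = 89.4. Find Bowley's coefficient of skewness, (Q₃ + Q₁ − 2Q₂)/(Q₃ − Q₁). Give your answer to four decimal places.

numerator: Q₃ + Q₁ − 2Q₂ = 89.4 + 30.9 − 2×61.8 = -3.3000
denominator: Q₃ − Q₁ = 89.4 − 30.9 = 58.5000
Bowley skewness = -3.3000 / 58.5000 ≈ -0.0564

-0.0564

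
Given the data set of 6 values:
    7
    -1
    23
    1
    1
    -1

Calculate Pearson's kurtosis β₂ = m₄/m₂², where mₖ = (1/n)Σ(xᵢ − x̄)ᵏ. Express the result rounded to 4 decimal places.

x̄ = 5.0000
Σ(xᵢ − x̄)² = 432.0000 ⇒ m₂ = 72.00000
Σ(xᵢ − x̄)⁴ = 108096.0000 ⇒ m₄ = 18016.00000
m₂² = 5184.00000
β₂ = m₄/m₂² = 18016.00000 / 5184.00000 ≈ 3.4753

3.4753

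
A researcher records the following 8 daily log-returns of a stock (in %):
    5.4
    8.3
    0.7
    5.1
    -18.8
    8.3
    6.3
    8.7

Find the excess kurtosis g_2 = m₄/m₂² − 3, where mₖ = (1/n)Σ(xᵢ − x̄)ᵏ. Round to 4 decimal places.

2.2510

x̄ = 3.0000
Σ(xᵢ − x̄)² = 590.2600 ⇒ m₂ = 73.78250
Σ(xᵢ − x̄)⁴ = 228685.9558 ⇒ m₄ = 28585.74448
m₂² = 5443.85731
g_2 = m₄/m₂² − 3 = 5.25101 − 3 ≈ 2.2510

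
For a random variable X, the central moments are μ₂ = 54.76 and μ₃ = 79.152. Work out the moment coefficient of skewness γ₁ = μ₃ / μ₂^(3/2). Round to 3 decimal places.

0.195

σ = √μ₂ = √54.76 = 7.40000
σ³ = μ₂^(3/2) = 405.22400
γ₁ = μ₃/σ³ = 79.152 / 405.22400 ≈ 0.195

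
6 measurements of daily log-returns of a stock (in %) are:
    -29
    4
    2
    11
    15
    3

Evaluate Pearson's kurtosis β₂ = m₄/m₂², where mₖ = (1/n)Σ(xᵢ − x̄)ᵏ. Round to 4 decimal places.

3.5183

x̄ = 1.0000
Σ(xᵢ − x̄)² = 1210.0000 ⇒ m₂ = 201.66667
Σ(xᵢ − x̄)⁴ = 858514.0000 ⇒ m₄ = 143085.66667
m₂² = 40669.44444
β₂ = m₄/m₂² = 143085.66667 / 40669.44444 ≈ 3.5183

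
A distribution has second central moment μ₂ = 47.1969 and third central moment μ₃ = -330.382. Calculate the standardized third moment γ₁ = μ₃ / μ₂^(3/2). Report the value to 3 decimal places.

σ = √μ₂ = √47.1969 = 6.87000
σ³ = μ₂^(3/2) = 324.24270
γ₁ = μ₃/σ³ = -330.382 / 324.24270 ≈ -1.019

-1.019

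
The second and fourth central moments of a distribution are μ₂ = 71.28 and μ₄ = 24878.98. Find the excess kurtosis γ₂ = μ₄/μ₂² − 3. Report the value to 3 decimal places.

μ₂² = 71.28² = 5080.83840
μ₄/μ₂² = 24878.98 / 5080.83840 = 4.89663
γ₂ = 4.89663 − 3 ≈ 1.897

1.897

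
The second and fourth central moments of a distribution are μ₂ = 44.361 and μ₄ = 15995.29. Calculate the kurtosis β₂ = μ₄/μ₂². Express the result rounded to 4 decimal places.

8.1281

μ₂² = 44.361² = 1967.89832
μ₄/μ₂² = 15995.29 / 1967.89832 = 8.12811
β₂ ≈ 8.1281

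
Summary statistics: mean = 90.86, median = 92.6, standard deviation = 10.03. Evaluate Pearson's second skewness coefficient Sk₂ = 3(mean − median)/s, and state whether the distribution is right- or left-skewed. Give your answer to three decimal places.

-0.520, left-skewed

Sk₂ = 3(90.86 − 92.6) / 10.03 = 3 × -1.7400 / 10.03
    = -5.2200 / 10.03 ≈ -0.520
Sk₂ < 0 ⇒ mean < median ⇒ left-skewed (negative skew).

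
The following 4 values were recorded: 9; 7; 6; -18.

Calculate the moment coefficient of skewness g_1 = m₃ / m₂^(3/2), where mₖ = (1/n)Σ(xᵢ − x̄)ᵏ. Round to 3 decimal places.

x̄ = (9 + 7 + 6 - 18) / 4 = 1.0000
deviations (xᵢ − x̄): 8.0000, 6.0000, 5.0000, -19.0000
Σ(xᵢ − x̄)² = 486.0000 ⇒ m₂ = 486.0000/4 = 121.50000
Σ(xᵢ − x̄)³ = -6006.0000 ⇒ m₃ = -6006.0000/4 = -1501.50000
m₂^(3/2) = 121.50000^(1.5) = 1339.25852
g_1 = m₃ / m₂^(3/2) = -1501.50000 / 1339.25852 ≈ -1.121

-1.121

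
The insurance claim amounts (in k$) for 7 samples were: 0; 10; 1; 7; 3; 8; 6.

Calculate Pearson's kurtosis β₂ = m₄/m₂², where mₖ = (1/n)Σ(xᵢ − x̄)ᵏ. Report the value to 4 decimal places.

1.6071

x̄ = 5.0000
Σ(xᵢ − x̄)² = 84.0000 ⇒ m₂ = 12.00000
Σ(xᵢ − x̄)⁴ = 1620.0000 ⇒ m₄ = 231.42857
m₂² = 144.00000
β₂ = m₄/m₂² = 231.42857 / 144.00000 ≈ 1.6071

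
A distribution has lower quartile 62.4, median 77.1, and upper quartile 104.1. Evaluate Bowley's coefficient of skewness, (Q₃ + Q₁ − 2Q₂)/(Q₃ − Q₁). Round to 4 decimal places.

0.2950

numerator: Q₃ + Q₁ − 2Q₂ = 104.1 + 62.4 − 2×77.1 = 12.3000
denominator: Q₃ − Q₁ = 104.1 − 62.4 = 41.7000
Bowley skewness = 12.3000 / 41.7000 ≈ 0.2950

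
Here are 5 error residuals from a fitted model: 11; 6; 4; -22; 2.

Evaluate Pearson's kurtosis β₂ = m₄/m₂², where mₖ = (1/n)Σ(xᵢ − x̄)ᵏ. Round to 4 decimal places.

2.9525

x̄ = 0.2000
Σ(xᵢ − x̄)² = 660.8000 ⇒ m₂ = 132.16000
Σ(xᵢ − x̄)⁴ = 257846.8160 ⇒ m₄ = 51569.36320
m₂² = 17466.26560
β₂ = m₄/m₂² = 51569.36320 / 17466.26560 ≈ 2.9525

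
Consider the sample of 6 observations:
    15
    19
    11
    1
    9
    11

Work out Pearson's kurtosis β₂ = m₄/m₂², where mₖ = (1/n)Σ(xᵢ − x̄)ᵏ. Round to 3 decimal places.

x̄ = 11.0000
Σ(xᵢ − x̄)² = 184.0000 ⇒ m₂ = 30.66667
Σ(xᵢ − x̄)⁴ = 14368.0000 ⇒ m₄ = 2394.66667
m₂² = 940.44444
β₂ = m₄/m₂² = 2394.66667 / 940.44444 ≈ 2.546

2.546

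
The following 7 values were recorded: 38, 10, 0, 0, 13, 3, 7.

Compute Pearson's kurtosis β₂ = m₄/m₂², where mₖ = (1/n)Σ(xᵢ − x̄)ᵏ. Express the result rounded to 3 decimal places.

x̄ = 10.1429
Σ(xᵢ − x̄)² = 1050.8571 ⇒ m₂ = 150.12245
Σ(xᵢ − x̄)⁴ = 626142.5423 ⇒ m₄ = 89448.93461
m₂² = 22536.74969
β₂ = m₄/m₂² = 89448.93461 / 22536.74969 ≈ 3.969

3.969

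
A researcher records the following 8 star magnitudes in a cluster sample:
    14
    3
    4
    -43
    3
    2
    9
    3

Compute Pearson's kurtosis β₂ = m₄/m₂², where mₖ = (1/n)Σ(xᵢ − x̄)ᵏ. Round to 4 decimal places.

x̄ = -0.6250
Σ(xᵢ − x̄)² = 2169.8750 ⇒ m₂ = 271.23438
Σ(xᵢ − x̄)⁴ = 3279679.8066 ⇒ m₄ = 409959.97583
m₂² = 73568.08618
β₂ = m₄/m₂² = 409959.97583 / 73568.08618 ≈ 5.5725

5.5725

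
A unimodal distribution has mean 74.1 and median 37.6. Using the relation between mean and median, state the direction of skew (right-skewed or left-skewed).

mean − median = 74.1 − 37.6 = 36.5
mean > median ⇒ the longer tail is on the right ⇒ right-skewed (positively skewed).

right-skewed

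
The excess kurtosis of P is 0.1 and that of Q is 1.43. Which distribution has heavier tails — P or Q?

Higher excess kurtosis ⇒ heavier tails relative to the normal distribution.
0.1 vs 1.43: the larger is 1.43, so Q has heavier tails.

Q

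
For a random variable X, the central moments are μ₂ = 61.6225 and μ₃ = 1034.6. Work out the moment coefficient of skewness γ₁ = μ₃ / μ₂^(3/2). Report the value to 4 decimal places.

σ = √μ₂ = √61.6225 = 7.85000
σ³ = μ₂^(3/2) = 483.73663
γ₁ = μ₃/σ³ = 1034.6 / 483.73663 ≈ 2.1388

2.1388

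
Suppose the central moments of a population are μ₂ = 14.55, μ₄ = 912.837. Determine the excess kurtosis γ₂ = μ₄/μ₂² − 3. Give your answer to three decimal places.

1.312

μ₂² = 14.55² = 211.70250
μ₄/μ₂² = 912.837 / 211.70250 = 4.31189
γ₂ = 4.31189 − 3 ≈ 1.312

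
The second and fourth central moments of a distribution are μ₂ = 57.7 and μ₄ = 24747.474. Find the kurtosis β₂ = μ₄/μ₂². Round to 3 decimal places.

μ₂² = 57.7² = 3329.29000
μ₄/μ₂² = 24747.474 / 3329.29000 = 7.43326
β₂ ≈ 7.433

7.433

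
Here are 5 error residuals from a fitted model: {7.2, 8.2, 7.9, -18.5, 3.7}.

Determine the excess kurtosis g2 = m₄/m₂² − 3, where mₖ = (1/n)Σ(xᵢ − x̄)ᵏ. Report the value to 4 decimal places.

x̄ = 1.7000
Σ(xᵢ − x̄)² = 522.9800 ⇒ m₂ = 104.59600
Σ(xᵢ − x̄)⁴ = 170690.4002 ⇒ m₄ = 34138.08004
m₂² = 10940.32322
g2 = m₄/m₂² − 3 = 3.12039 − 3 ≈ 0.1204

0.1204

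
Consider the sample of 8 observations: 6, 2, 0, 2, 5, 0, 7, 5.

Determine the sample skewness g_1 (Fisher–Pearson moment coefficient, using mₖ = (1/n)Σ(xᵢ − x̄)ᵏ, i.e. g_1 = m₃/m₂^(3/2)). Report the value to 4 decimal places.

-0.0589

x̄ = (6 + 2 + 0 + 2 + 5 + 0 + 7 + 5) / 8 = 3.3750
deviations (xᵢ − x̄): 2.6250, -1.3750, -3.3750, -1.3750, 1.6250, -3.3750, 3.6250, 1.6250
Σ(xᵢ − x̄)² = 51.8750 ⇒ m₂ = 51.8750/8 = 6.48438
Σ(xᵢ − x̄)³ = -7.7813 ⇒ m₃ = -7.7813/8 = -0.97266
m₂^(3/2) = 6.48438^(1.5) = 16.51210
g_1 = m₃ / m₂^(3/2) = -0.97266 / 16.51210 ≈ -0.0589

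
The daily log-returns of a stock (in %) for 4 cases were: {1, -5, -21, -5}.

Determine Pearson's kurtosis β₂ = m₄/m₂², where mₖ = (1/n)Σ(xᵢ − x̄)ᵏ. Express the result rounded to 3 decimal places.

2.161

x̄ = -7.5000
Σ(xᵢ − x̄)² = 267.0000 ⇒ m₂ = 66.75000
Σ(xᵢ − x̄)⁴ = 38513.2500 ⇒ m₄ = 9628.31250
m₂² = 4455.56250
β₂ = m₄/m₂² = 9628.31250 / 4455.56250 ≈ 2.161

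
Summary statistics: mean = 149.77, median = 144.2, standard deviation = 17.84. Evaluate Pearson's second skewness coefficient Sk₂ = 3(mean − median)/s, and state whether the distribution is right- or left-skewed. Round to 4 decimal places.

Sk₂ = 3(149.77 − 144.2) / 17.84 = 3 × 5.5700 / 17.84
    = 16.7100 / 17.84 ≈ 0.9367
Sk₂ > 0 ⇒ mean > median ⇒ right-skewed (positive skew).

0.9367, right-skewed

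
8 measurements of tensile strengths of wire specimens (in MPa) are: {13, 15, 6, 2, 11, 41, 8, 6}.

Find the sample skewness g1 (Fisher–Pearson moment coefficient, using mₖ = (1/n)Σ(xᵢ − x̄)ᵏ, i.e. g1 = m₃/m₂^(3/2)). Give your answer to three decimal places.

x̄ = (13 + 15 + 6 + 2 + 11 + 41 + 8 + 6) / 8 = 12.7500
deviations (xᵢ − x̄): 0.2500, 2.2500, -6.7500, -10.7500, -1.7500, 28.2500, -4.7500, -6.7500
Σ(xᵢ − x̄)² = 1035.5000 ⇒ m₂ = 1035.5000/8 = 129.43750
Σ(xᵢ − x̄)³ = 20586.7500 ⇒ m₃ = 20586.7500/8 = 2573.34375
m₂^(3/2) = 129.43750^(1.5) = 1472.61824
g1 = m₃ / m₂^(3/2) = 2573.34375 / 1472.61824 ≈ 1.747

1.747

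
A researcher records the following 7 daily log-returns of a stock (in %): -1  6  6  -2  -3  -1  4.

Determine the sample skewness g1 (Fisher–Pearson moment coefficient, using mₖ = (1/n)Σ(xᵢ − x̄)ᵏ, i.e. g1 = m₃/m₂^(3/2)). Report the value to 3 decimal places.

0.277

x̄ = (-1 + 6 + 6 - 2 - 3 - 1 + 4) / 7 = 1.2857
deviations (xᵢ − x̄): -2.2857, 4.7143, 4.7143, -3.2857, -4.2857, -2.2857, 2.7143
Σ(xᵢ − x̄)² = 91.4286 ⇒ m₂ = 91.4286/7 = 13.06122
Σ(xᵢ − x̄)³ = 91.4694 ⇒ m₃ = 91.4694/7 = 13.06706
m₂^(3/2) = 13.06122^(1.5) = 47.20368
g1 = m₃ / m₂^(3/2) = 13.06706 / 47.20368 ≈ 0.277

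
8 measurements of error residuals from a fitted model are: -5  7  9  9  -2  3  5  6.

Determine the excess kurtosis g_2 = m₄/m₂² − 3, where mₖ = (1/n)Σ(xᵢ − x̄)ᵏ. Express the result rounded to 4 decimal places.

x̄ = 4.0000
Σ(xᵢ − x̄)² = 182.0000 ⇒ m₂ = 22.75000
Σ(xᵢ − x̄)⁴ = 9206.0000 ⇒ m₄ = 1150.75000
m₂² = 517.56250
g_2 = m₄/m₂² − 3 = 2.22340 − 3 ≈ -0.7766

-0.7766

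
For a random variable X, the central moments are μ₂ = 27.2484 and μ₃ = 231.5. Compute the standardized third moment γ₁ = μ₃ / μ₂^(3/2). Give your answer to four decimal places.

σ = √μ₂ = √27.2484 = 5.22000
σ³ = μ₂^(3/2) = 142.23665
γ₁ = μ₃/σ³ = 231.5 / 142.23665 ≈ 1.6276

1.6276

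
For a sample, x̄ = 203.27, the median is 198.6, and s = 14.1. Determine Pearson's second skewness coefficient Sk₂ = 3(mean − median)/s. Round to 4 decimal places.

Sk₂ = 3(203.27 − 198.6) / 14.1 = 3 × 4.6700 / 14.1
    = 14.0100 / 14.1 ≈ 0.9936

0.9936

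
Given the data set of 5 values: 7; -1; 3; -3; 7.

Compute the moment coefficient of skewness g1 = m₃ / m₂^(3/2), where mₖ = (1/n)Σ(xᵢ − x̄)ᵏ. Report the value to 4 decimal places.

x̄ = (7 - 1 + 3 - 3 + 7) / 5 = 2.6000
deviations (xᵢ − x̄): 4.4000, -3.6000, 0.4000, -5.6000, 4.4000
Σ(xᵢ − x̄)² = 83.2000 ⇒ m₂ = 83.2000/5 = 16.64000
Σ(xᵢ − x̄)³ = -51.8400 ⇒ m₃ = -51.8400/5 = -10.36800
m₂^(3/2) = 16.64000^(1.5) = 67.87815
g1 = m₃ / m₂^(3/2) = -10.36800 / 67.87815 ≈ -0.1527

-0.1527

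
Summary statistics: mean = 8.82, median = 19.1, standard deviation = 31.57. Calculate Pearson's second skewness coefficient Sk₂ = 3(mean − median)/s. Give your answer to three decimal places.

-0.977

Sk₂ = 3(8.82 − 19.1) / 31.57 = 3 × -10.2800 / 31.57
    = -30.8400 / 31.57 ≈ -0.977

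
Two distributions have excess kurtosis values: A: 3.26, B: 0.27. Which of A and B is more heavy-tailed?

A

Higher excess kurtosis ⇒ heavier tails relative to the normal distribution.
3.26 vs 0.27: the larger is 3.26, so A has heavier tails.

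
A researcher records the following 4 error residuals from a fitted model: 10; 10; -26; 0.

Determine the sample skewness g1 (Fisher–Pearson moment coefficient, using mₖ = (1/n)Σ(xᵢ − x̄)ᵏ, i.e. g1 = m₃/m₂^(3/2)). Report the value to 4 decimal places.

x̄ = (10 + 10 - 26 + 0) / 4 = -1.5000
deviations (xᵢ − x̄): 11.5000, 11.5000, -24.5000, 1.5000
Σ(xᵢ − x̄)² = 867.0000 ⇒ m₂ = 867.0000/4 = 216.75000
Σ(xᵢ − x̄)³ = -11661.0000 ⇒ m₃ = -11661.0000/4 = -2915.25000
m₂^(3/2) = 216.75000^(1.5) = 3191.08711
g1 = m₃ / m₂^(3/2) = -2915.25000 / 3191.08711 ≈ -0.9136

-0.9136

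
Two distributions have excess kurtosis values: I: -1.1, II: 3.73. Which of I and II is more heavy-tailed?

Higher excess kurtosis ⇒ heavier tails relative to the normal distribution.
-1.1 vs 3.73: the larger is 3.73, so II has heavier tails. (II is leptokurtic — heavier-than-normal tails; the other is platykurtic.)

II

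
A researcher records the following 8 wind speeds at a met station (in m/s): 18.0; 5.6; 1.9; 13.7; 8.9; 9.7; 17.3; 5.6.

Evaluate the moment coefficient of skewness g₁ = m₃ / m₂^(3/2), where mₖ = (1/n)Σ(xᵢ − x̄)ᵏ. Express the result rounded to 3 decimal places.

0.145

x̄ = (18.0 + 5.6 + 1.9 + 13.7 + 8.9 + 9.7 + 17.3 + 5.6) / 8 = 10.0875
deviations (xᵢ − x̄): 7.9125, -4.4875, -8.1875, 3.6125, -1.1875, -0.3875, 7.2125, -4.4875
Σ(xᵢ − x̄)² = 236.5488 ⇒ m₂ = 236.5488/8 = 29.56859
Σ(xᵢ − x̄)³ = 186.4036 ⇒ m₃ = 186.4036/8 = 23.30045
m₂^(3/2) = 29.56859^(1.5) = 160.78518
g₁ = m₃ / m₂^(3/2) = 23.30045 / 160.78518 ≈ 0.145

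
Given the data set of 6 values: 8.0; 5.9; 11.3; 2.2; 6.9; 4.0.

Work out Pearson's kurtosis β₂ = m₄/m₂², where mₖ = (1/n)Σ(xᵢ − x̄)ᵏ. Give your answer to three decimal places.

x̄ = 6.3833
Σ(xᵢ − x̄)² = 50.4683 ⇒ m₂ = 8.41139
Σ(xᵢ − x̄)⁴ = 929.8455 ⇒ m₄ = 154.97426
m₂² = 70.75146
β₂ = m₄/m₂² = 154.97426 / 70.75146 ≈ 2.190

2.190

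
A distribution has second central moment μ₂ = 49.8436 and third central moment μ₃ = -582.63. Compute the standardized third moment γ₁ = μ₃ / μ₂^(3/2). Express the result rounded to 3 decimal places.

σ = √μ₂ = √49.8436 = 7.06000
σ³ = μ₂^(3/2) = 351.89582
γ₁ = μ₃/σ³ = -582.63 / 351.89582 ≈ -1.656

-1.656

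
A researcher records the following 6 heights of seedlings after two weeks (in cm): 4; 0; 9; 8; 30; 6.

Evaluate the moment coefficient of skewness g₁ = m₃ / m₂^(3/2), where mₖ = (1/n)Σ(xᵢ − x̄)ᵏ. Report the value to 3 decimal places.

x̄ = (4 + 0 + 9 + 8 + 30 + 6) / 6 = 9.5000
deviations (xᵢ − x̄): -5.5000, -9.5000, -0.5000, -1.5000, 20.5000, -3.5000
Σ(xᵢ − x̄)² = 555.5000 ⇒ m₂ = 555.5000/6 = 92.58333
Σ(xᵢ − x̄)³ = 7545.0000 ⇒ m₃ = 7545.0000/6 = 1257.50000
m₂^(3/2) = 92.58333^(1.5) = 890.83900
g₁ = m₃ / m₂^(3/2) = 1257.50000 / 890.83900 ≈ 1.412

1.412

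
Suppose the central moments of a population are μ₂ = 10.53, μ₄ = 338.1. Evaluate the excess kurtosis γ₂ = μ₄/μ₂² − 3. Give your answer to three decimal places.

μ₂² = 10.53² = 110.88090
μ₄/μ₂² = 338.1 / 110.88090 = 3.04922
γ₂ = 3.04922 − 3 ≈ 0.049

0.049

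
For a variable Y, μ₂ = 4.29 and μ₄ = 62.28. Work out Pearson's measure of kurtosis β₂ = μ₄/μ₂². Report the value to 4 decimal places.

3.3840

μ₂² = 4.29² = 18.40410
μ₄/μ₂² = 62.28 / 18.40410 = 3.38403
β₂ ≈ 3.3840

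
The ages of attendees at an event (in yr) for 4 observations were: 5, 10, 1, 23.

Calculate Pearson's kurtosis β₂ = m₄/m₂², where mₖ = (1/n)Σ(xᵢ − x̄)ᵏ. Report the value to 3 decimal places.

x̄ = 9.7500
Σ(xᵢ − x̄)² = 274.7500 ⇒ m₂ = 68.68750
Σ(xᵢ − x̄)⁴ = 37193.0781 ⇒ m₄ = 9298.26953
m₂² = 4717.97266
β₂ = m₄/m₂² = 9298.26953 / 4717.97266 ≈ 1.971

1.971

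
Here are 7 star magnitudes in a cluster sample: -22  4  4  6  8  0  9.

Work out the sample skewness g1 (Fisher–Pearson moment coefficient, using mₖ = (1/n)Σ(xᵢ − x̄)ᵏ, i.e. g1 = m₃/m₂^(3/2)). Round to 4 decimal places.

x̄ = (-22 + 4 + 4 + 6 + 8 + 0 + 9) / 7 = 1.2857
deviations (xᵢ − x̄): -23.2857, 2.7143, 2.7143, 4.7143, 6.7143, -1.2857, 7.7143
Σ(xᵢ − x̄)² = 685.4286 ⇒ m₂ = 685.4286/7 = 97.91837
Σ(xᵢ − x̄)³ = -11721.6735 ⇒ m₃ = -11721.6735/7 = -1674.52478
m₂^(3/2) = 97.91837^(1.5) = 968.93857
g1 = m₃ / m₂^(3/2) = -1674.52478 / 968.93857 ≈ -1.7282

-1.7282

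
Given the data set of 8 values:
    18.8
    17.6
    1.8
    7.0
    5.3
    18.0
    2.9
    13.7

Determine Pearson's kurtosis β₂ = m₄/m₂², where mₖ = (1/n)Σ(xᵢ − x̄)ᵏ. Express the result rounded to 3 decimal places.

x̄ = 10.6375
Σ(xᵢ − x̄)² = 358.3787 ⇒ m₂ = 44.79734
Σ(xᵢ − x̄)⁴ = 20486.1418 ⇒ m₄ = 2560.76773
m₂² = 2006.80201
β₂ = m₄/m₂² = 2560.76773 / 2006.80201 ≈ 1.276

1.276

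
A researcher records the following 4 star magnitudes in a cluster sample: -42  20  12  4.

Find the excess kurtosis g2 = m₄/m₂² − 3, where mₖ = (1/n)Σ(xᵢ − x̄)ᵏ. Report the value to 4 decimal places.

-0.8070

x̄ = -1.5000
Σ(xᵢ − x̄)² = 2315.0000 ⇒ m₂ = 578.75000
Σ(xᵢ − x̄)⁴ = 2938225.2500 ⇒ m₄ = 734556.31250
m₂² = 334951.56250
g2 = m₄/m₂² − 3 = 2.19302 − 3 ≈ -0.8070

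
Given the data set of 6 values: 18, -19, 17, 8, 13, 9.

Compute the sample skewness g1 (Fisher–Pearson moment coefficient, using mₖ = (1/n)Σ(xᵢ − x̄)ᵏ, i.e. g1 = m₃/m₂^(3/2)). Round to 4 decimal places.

-1.4465

x̄ = (18 - 19 + 17 + 8 + 13 + 9) / 6 = 7.6667
deviations (xᵢ − x̄): 10.3333, -26.6667, 9.3333, 0.3333, 5.3333, 1.3333
Σ(xᵢ − x̄)² = 935.3333 ⇒ m₂ = 935.3333/6 = 155.88889
Σ(xᵢ − x̄)³ = -16892.4444 ⇒ m₃ = -16892.4444/6 = -2815.40741
m₂^(3/2) = 155.88889^(1.5) = 1946.35808
g1 = m₃ / m₂^(3/2) = -2815.40741 / 1946.35808 ≈ -1.4465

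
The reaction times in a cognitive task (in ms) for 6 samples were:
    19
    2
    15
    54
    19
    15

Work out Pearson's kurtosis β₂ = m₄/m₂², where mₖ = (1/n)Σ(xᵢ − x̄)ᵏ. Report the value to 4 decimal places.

x̄ = 20.6667
Σ(xᵢ − x̄)² = 1529.3333 ⇒ m₂ = 254.88889
Σ(xᵢ − x̄)⁴ = 1358059.1111 ⇒ m₄ = 226343.18519
m₂² = 64968.34568
β₂ = m₄/m₂² = 226343.18519 / 64968.34568 ≈ 3.4839

3.4839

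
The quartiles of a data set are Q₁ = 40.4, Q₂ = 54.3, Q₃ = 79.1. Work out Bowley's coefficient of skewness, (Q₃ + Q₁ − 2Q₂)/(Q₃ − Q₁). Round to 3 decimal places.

numerator: Q₃ + Q₁ − 2Q₂ = 79.1 + 40.4 − 2×54.3 = 10.9000
denominator: Q₃ − Q₁ = 79.1 − 40.4 = 38.7000
Bowley skewness = 10.9000 / 38.7000 ≈ 0.282

0.282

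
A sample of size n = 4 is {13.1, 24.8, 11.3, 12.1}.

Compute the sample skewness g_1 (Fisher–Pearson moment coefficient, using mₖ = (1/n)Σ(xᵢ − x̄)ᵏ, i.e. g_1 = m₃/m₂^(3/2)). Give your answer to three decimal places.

1.109

x̄ = (13.1 + 24.8 + 11.3 + 12.1) / 4 = 15.3250
deviations (xᵢ − x̄): -2.2250, 9.4750, -4.0250, -3.2250
Σ(xᵢ − x̄)² = 121.3275 ⇒ m₂ = 121.3275/4 = 30.33188
Σ(xᵢ − x̄)³ = 740.8594 ⇒ m₃ = 740.8594/4 = 185.21484
m₂^(3/2) = 30.33188^(1.5) = 167.05093
g_1 = m₃ / m₂^(3/2) = 185.21484 / 167.05093 ≈ 1.109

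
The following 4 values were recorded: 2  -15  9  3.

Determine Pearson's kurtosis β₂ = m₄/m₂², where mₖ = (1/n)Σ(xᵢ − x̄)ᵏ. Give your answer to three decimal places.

x̄ = -0.2500
Σ(xᵢ − x̄)² = 318.7500 ⇒ m₂ = 79.68750
Σ(xᵢ − x̄)⁴ = 54791.5781 ⇒ m₄ = 13697.89453
m₂² = 6350.09766
β₂ = m₄/m₂² = 13697.89453 / 6350.09766 ≈ 2.157

2.157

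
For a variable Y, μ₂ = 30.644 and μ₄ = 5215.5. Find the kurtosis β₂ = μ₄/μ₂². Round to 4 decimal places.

μ₂² = 30.644² = 939.05474
μ₄/μ₂² = 5215.5 / 939.05474 = 5.55399
β₂ ≈ 5.5540

5.5540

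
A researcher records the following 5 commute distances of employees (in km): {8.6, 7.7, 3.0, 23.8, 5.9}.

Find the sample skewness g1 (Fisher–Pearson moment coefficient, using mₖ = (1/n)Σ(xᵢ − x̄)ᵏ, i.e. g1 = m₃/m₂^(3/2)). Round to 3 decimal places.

1.235

x̄ = (8.6 + 7.7 + 3.0 + 23.8 + 5.9) / 5 = 9.8000
deviations (xᵢ − x̄): -1.2000, -2.1000, -6.8000, 14.0000, -3.9000
Σ(xᵢ − x̄)² = 263.3000 ⇒ m₂ = 263.3000/5 = 52.66000
Σ(xᵢ − x̄)³ = 2359.2600 ⇒ m₃ = 2359.2600/5 = 471.85200
m₂^(3/2) = 52.66000^(1.5) = 382.13893
g1 = m₃ / m₂^(3/2) = 471.85200 / 382.13893 ≈ 1.235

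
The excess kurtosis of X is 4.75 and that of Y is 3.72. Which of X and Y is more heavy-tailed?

X

Higher excess kurtosis ⇒ heavier tails relative to the normal distribution.
4.75 vs 3.72: the larger is 4.75, so X has heavier tails.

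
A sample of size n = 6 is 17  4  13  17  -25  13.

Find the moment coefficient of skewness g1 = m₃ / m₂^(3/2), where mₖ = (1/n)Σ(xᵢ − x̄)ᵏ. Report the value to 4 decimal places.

x̄ = (17 + 4 + 13 + 17 - 25 + 13) / 6 = 6.5000
deviations (xᵢ − x̄): 10.5000, -2.5000, 6.5000, 10.5000, -31.5000, 6.5000
Σ(xᵢ − x̄)² = 1303.5000 ⇒ m₂ = 1303.5000/6 = 217.25000
Σ(xᵢ − x̄)³ = -28407.0000 ⇒ m₃ = -28407.0000/6 = -4734.50000
m₂^(3/2) = 217.25000^(1.5) = 3202.13530
g1 = m₃ / m₂^(3/2) = -4734.50000 / 3202.13530 ≈ -1.4785

-1.4785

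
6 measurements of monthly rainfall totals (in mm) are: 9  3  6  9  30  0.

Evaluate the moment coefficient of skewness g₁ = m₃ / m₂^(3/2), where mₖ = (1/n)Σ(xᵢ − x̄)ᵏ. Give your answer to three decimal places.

x̄ = (9 + 3 + 6 + 9 + 30 + 0) / 6 = 9.5000
deviations (xᵢ − x̄): -0.5000, -6.5000, -3.5000, -0.5000, 20.5000, -9.5000
Σ(xᵢ − x̄)² = 565.5000 ⇒ m₂ = 565.5000/6 = 94.25000
Σ(xᵢ − x̄)³ = 7440.0000 ⇒ m₃ = 7440.0000/6 = 1240.00000
m₂^(3/2) = 94.25000^(1.5) = 915.00199
g₁ = m₃ / m₂^(3/2) = 1240.00000 / 915.00199 ≈ 1.355

1.355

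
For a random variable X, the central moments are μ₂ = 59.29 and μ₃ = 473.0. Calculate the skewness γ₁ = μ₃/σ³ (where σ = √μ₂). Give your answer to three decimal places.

σ = √μ₂ = √59.29 = 7.70000
σ³ = μ₂^(3/2) = 456.53300
γ₁ = μ₃/σ³ = 473.0 / 456.53300 ≈ 1.036

1.036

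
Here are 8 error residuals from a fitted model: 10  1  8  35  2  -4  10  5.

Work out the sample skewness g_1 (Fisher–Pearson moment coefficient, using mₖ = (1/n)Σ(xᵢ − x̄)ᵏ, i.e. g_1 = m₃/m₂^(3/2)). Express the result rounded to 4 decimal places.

x̄ = (10 + 1 + 8 + 35 + 2 - 4 + 10 + 5) / 8 = 8.3750
deviations (xᵢ − x̄): 1.6250, -7.3750, -0.3750, 26.6250, -6.3750, -12.3750, 1.6250, -3.3750
Σ(xᵢ − x̄)² = 973.8750 ⇒ m₂ = 973.8750/8 = 121.73438
Σ(xᵢ − x̄)³ = 16288.9688 ⇒ m₃ = 16288.9688/8 = 2036.12109
m₂^(3/2) = 121.73438^(1.5) = 1343.13555
g_1 = m₃ / m₂^(3/2) = 2036.12109 / 1343.13555 ≈ 1.5159

1.5159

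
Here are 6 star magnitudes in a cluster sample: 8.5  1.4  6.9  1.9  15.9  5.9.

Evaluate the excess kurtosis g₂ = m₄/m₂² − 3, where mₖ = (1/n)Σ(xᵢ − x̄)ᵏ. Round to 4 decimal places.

-0.4191

x̄ = 6.7500
Σ(xᵢ − x̄)² = 139.6750 ⇒ m₂ = 23.27917
Σ(xᵢ − x̄)⁴ = 8391.9139 ⇒ m₄ = 1398.65232
m₂² = 541.91960
g₂ = m₄/m₂² − 3 = 2.58092 − 3 ≈ -0.4191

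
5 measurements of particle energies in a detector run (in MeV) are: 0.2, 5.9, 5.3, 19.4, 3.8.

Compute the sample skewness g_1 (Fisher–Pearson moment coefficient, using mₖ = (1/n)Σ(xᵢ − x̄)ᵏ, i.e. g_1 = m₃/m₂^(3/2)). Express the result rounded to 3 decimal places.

1.144

x̄ = (0.2 + 5.9 + 5.3 + 19.4 + 3.8) / 5 = 6.9200
deviations (xᵢ − x̄): -6.7200, -1.0200, -1.6200, 12.4800, -3.1200
Σ(xᵢ − x̄)² = 214.3080 ⇒ m₂ = 214.3080/5 = 42.86160
Σ(xᵢ − x̄)³ = 1604.6165 ⇒ m₃ = 1604.6165/5 = 320.92330
m₂^(3/2) = 42.86160^(1.5) = 280.60963
g_1 = m₃ / m₂^(3/2) = 320.92330 / 280.60963 ≈ 1.144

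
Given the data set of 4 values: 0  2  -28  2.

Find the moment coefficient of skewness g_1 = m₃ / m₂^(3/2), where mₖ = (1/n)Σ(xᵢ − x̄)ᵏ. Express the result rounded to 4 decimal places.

x̄ = (0 + 2 - 28 + 2) / 4 = -6.0000
deviations (xᵢ − x̄): 6.0000, 8.0000, -22.0000, 8.0000
Σ(xᵢ − x̄)² = 648.0000 ⇒ m₂ = 648.0000/4 = 162.00000
Σ(xᵢ − x̄)³ = -9408.0000 ⇒ m₃ = -9408.0000/4 = -2352.00000
m₂^(3/2) = 162.00000^(1.5) = 2061.92337
g_1 = m₃ / m₂^(3/2) = -2352.00000 / 2061.92337 ≈ -1.1407

-1.1407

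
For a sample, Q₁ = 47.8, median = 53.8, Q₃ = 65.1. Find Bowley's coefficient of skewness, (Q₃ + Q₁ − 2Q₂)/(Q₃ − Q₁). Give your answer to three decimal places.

0.306

numerator: Q₃ + Q₁ − 2Q₂ = 65.1 + 47.8 − 2×53.8 = 5.3000
denominator: Q₃ − Q₁ = 65.1 − 47.8 = 17.3000
Bowley skewness = 5.3000 / 17.3000 ≈ 0.306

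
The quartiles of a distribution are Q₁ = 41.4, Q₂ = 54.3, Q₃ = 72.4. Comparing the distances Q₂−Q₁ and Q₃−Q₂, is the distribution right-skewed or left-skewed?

Q₂ − Q₁ = 12.9;  Q₃ − Q₂ = 18.1
Q₃ − Q₂ > Q₂ − Q₁ ⇒ the upper half is more spread out ⇒ right-skewed.

right-skewed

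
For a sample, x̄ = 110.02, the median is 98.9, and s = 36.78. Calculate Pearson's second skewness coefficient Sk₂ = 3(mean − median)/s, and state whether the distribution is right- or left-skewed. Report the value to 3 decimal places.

Sk₂ = 3(110.02 − 98.9) / 36.78 = 3 × 11.1200 / 36.78
    = 33.3600 / 36.78 ≈ 0.907
Sk₂ > 0 ⇒ mean > median ⇒ right-skewed (positive skew).

0.907, right-skewed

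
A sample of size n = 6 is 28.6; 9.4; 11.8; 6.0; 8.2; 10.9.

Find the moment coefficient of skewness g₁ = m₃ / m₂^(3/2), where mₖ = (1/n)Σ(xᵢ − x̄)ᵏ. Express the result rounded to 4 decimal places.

1.5351

x̄ = (28.6 + 9.4 + 11.8 + 6.0 + 8.2 + 10.9) / 6 = 12.4833
deviations (xᵢ − x̄): 16.1167, -3.0833, -0.6833, -6.4833, -4.2833, -1.5833
Σ(xᵢ − x̄)² = 332.6083 ⇒ m₂ = 332.6083/6 = 55.43472
Σ(xᵢ − x̄)³ = 3801.5494 ⇒ m₃ = 3801.5494/6 = 633.59157
m₂^(3/2) = 55.43472^(1.5) = 412.73644
g₁ = m₃ / m₂^(3/2) = 633.59157 / 412.73644 ≈ 1.5351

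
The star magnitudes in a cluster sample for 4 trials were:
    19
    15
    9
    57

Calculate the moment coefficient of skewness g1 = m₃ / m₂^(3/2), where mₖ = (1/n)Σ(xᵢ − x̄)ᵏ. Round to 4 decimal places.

1.0306

x̄ = (19 + 15 + 9 + 57) / 4 = 25.0000
deviations (xᵢ − x̄): -6.0000, -10.0000, -16.0000, 32.0000
Σ(xᵢ − x̄)² = 1416.0000 ⇒ m₂ = 1416.0000/4 = 354.00000
Σ(xᵢ − x̄)³ = 27456.0000 ⇒ m₃ = 27456.0000/4 = 6864.00000
m₂^(3/2) = 354.00000^(1.5) = 6660.47025
g1 = m₃ / m₂^(3/2) = 6864.00000 / 6660.47025 ≈ 1.0306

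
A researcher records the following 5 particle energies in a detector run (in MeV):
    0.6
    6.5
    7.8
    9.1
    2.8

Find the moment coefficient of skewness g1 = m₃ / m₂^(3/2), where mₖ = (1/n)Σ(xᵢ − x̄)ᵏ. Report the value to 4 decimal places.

-0.3513

x̄ = (0.6 + 6.5 + 7.8 + 9.1 + 2.8) / 5 = 5.3600
deviations (xᵢ − x̄): -4.7600, 1.1400, 2.4400, 3.7400, -2.5600
Σ(xᵢ − x̄)² = 50.4520 ⇒ m₂ = 50.4520/5 = 10.09040
Σ(xᵢ − x̄)³ = -56.3054 ⇒ m₃ = -56.3054/5 = -11.26109
m₂^(3/2) = 10.09040^(1.5) = 32.05255
g1 = m₃ / m₂^(3/2) = -11.26109 / 32.05255 ≈ -0.3513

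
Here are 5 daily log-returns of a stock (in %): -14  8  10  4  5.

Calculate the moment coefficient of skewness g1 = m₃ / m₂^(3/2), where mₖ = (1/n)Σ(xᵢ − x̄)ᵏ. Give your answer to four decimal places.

x̄ = (-14 + 8 + 10 + 4 + 5) / 5 = 2.6000
deviations (xᵢ − x̄): -16.6000, 5.4000, 7.4000, 1.4000, 2.4000
Σ(xᵢ − x̄)² = 367.2000 ⇒ m₂ = 367.2000/5 = 73.44000
Σ(xᵢ − x̄)³ = -3995.0400 ⇒ m₃ = -3995.0400/5 = -799.00800
m₂^(3/2) = 73.44000^(1.5) = 629.35980
g1 = m₃ / m₂^(3/2) = -799.00800 / 629.35980 ≈ -1.2696

-1.2696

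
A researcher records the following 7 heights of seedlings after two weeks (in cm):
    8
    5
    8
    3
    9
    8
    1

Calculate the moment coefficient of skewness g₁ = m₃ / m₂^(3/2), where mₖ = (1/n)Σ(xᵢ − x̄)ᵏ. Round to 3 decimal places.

x̄ = (8 + 5 + 8 + 3 + 9 + 8 + 1) / 7 = 6.0000
deviations (xᵢ − x̄): 2.0000, -1.0000, 2.0000, -3.0000, 3.0000, 2.0000, -5.0000
Σ(xᵢ − x̄)² = 56.0000 ⇒ m₂ = 56.0000/7 = 8.00000
Σ(xᵢ − x̄)³ = -102.0000 ⇒ m₃ = -102.0000/7 = -14.57143
m₂^(3/2) = 8.00000^(1.5) = 22.62742
g₁ = m₃ / m₂^(3/2) = -14.57143 / 22.62742 ≈ -0.644

-0.644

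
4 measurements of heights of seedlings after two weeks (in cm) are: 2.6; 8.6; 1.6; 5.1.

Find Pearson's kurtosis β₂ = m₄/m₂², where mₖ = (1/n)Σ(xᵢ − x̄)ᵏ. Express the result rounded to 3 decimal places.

1.739

x̄ = 4.4750
Σ(xᵢ − x̄)² = 29.1875 ⇒ m₂ = 7.29687
Σ(xᵢ − x̄)⁴ = 370.3643 ⇒ m₄ = 92.59106
m₂² = 53.24438
β₂ = m₄/m₂² = 92.59106 / 53.24438 ≈ 1.739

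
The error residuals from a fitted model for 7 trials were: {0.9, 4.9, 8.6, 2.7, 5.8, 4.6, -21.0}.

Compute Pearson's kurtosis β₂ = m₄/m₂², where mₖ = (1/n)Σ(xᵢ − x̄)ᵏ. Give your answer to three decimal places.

x̄ = 0.9286
Σ(xᵢ − x̄)² = 595.8343 ⇒ m₂ = 85.11918
Σ(xᵢ − x̄)⁴ = 235695.3732 ⇒ m₄ = 33670.76760
m₂² = 7245.27543
β₂ = m₄/m₂² = 33670.76760 / 7245.27543 ≈ 4.647

4.647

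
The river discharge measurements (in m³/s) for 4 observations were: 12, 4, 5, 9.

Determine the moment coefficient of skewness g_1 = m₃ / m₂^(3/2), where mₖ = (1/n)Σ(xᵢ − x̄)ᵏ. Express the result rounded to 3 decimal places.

x̄ = (12 + 4 + 5 + 9) / 4 = 7.5000
deviations (xᵢ − x̄): 4.5000, -3.5000, -2.5000, 1.5000
Σ(xᵢ − x̄)² = 41.0000 ⇒ m₂ = 41.0000/4 = 10.25000
Σ(xᵢ − x̄)³ = 36.0000 ⇒ m₃ = 36.0000/4 = 9.00000
m₂^(3/2) = 10.25000^(1.5) = 32.81601
g_1 = m₃ / m₂^(3/2) = 9.00000 / 32.81601 ≈ 0.274

0.274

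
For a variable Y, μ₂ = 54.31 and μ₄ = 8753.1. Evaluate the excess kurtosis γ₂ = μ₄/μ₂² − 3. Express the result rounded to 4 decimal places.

-0.0324

μ₂² = 54.31² = 2949.57610
μ₄/μ₂² = 8753.1 / 2949.57610 = 2.96758
γ₂ = 2.96758 − 3 ≈ -0.0324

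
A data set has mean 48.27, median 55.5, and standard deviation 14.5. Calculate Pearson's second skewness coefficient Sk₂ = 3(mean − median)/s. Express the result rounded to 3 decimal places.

Sk₂ = 3(48.27 − 55.5) / 14.5 = 3 × -7.2300 / 14.5
    = -21.6900 / 14.5 ≈ -1.496

-1.496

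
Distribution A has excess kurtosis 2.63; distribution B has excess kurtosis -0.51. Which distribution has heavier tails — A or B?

A

Higher excess kurtosis ⇒ heavier tails relative to the normal distribution.
2.63 vs -0.51: the larger is 2.63, so A has heavier tails. (A is leptokurtic — heavier-than-normal tails; the other is platykurtic.)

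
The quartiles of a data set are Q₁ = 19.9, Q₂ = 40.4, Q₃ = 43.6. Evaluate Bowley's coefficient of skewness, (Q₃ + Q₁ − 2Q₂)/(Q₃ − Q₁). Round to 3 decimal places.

numerator: Q₃ + Q₁ − 2Q₂ = 43.6 + 19.9 − 2×40.4 = -17.3000
denominator: Q₃ − Q₁ = 43.6 − 19.9 = 23.7000
Bowley skewness = -17.3000 / 23.7000 ≈ -0.730

-0.730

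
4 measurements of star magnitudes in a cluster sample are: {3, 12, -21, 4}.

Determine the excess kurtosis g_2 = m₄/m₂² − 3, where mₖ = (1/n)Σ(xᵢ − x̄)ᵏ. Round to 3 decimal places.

-0.826

x̄ = -0.5000
Σ(xᵢ − x̄)² = 609.0000 ⇒ m₂ = 152.25000
Σ(xᵢ − x̄)⁴ = 201584.2500 ⇒ m₄ = 50396.06250
m₂² = 23180.06250
g_2 = m₄/m₂² − 3 = 2.17411 − 3 ≈ -0.826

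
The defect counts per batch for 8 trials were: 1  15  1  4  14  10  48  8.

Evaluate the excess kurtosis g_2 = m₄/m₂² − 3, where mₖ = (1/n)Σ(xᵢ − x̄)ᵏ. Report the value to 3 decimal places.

x̄ = 12.6250
Σ(xᵢ − x̄)² = 1631.8750 ⇒ m₂ = 203.98438
Σ(xᵢ − x̄)⁴ = 1608578.8691 ⇒ m₄ = 201072.35864
m₂² = 41609.62524
g_2 = m₄/m₂² − 3 = 4.83235 − 3 ≈ 1.832

1.832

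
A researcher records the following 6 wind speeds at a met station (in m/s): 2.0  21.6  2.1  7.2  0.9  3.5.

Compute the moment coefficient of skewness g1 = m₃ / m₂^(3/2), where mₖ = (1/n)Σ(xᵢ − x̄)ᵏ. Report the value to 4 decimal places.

x̄ = (2.0 + 21.6 + 2.1 + 7.2 + 0.9 + 3.5) / 6 = 6.2167
deviations (xᵢ − x̄): -4.2167, 15.3833, -4.1167, 0.9833, -5.3167, -2.7167
Σ(xᵢ − x̄)² = 307.9883 ⇒ m₂ = 307.9883/6 = 51.33139
Σ(xᵢ − x̄)³ = 3326.2956 ⇒ m₃ = 3326.2956/6 = 554.38259
m₂^(3/2) = 51.33139^(1.5) = 367.76850
g1 = m₃ / m₂^(3/2) = 554.38259 / 367.76850 ≈ 1.5074

1.5074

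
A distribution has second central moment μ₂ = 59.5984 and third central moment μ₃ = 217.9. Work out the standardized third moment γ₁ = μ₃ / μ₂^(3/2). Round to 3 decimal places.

σ = √μ₂ = √59.5984 = 7.72000
σ³ = μ₂^(3/2) = 460.09965
γ₁ = μ₃/σ³ = 217.9 / 460.09965 ≈ 0.474

0.474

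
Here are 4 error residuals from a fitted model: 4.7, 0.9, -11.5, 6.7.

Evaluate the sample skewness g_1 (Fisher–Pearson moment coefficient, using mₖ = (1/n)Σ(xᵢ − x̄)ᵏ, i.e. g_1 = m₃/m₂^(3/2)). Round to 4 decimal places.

x̄ = (4.7 + 0.9 - 11.5 + 6.7) / 4 = 0.2000
deviations (xᵢ − x̄): 4.5000, 0.7000, -11.7000, 6.5000
Σ(xᵢ − x̄)² = 199.8800 ⇒ m₂ = 199.8800/4 = 49.97000
Σ(xᵢ − x̄)³ = -1235.5200 ⇒ m₃ = -1235.5200/4 = -308.88000
m₂^(3/2) = 49.97000^(1.5) = 353.23524
g_1 = m₃ / m₂^(3/2) = -308.88000 / 353.23524 ≈ -0.8744

-0.8744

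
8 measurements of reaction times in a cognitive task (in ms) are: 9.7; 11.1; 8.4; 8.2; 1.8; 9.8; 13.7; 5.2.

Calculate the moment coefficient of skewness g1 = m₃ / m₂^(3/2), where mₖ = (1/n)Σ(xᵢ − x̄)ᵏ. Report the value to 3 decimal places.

x̄ = (9.7 + 11.1 + 8.4 + 8.2 + 1.8 + 9.8 + 13.7 + 5.2) / 8 = 8.4875
deviations (xᵢ − x̄): 1.2125, 2.6125, -0.0875, -0.2875, -6.6875, 1.3125, 5.2125, -3.2875
Σ(xᵢ − x̄)² = 92.8087 ⇒ m₂ = 92.8087/8 = 11.60109
Σ(xᵢ − x̄)³ = -171.1387 ⇒ m₃ = -171.1387/8 = -21.39233
m₂^(3/2) = 11.60109^(1.5) = 39.51376
g1 = m₃ / m₂^(3/2) = -21.39233 / 39.51376 ≈ -0.541

-0.541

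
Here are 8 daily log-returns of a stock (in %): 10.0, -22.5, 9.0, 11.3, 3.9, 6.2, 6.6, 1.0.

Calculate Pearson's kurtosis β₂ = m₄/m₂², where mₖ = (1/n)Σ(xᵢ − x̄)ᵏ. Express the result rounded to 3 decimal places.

x̄ = 3.1875
Σ(xᵢ − x̄)² = 831.8688 ⇒ m₂ = 103.98359
Σ(xᵢ − x̄)⁴ = 443266.6981 ⇒ m₄ = 55408.33727
m₂² = 10812.58777
β₂ = m₄/m₂² = 55408.33727 / 10812.58777 ≈ 5.124

5.124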